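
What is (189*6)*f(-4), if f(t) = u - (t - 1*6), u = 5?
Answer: 17010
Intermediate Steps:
f(t) = 11 - t (f(t) = 5 - (t - 1*6) = 5 - (t - 6) = 5 - (-6 + t) = 5 + (6 - t) = 11 - t)
(189*6)*f(-4) = (189*6)*(11 - 1*(-4)) = 1134*(11 + 4) = 1134*15 = 17010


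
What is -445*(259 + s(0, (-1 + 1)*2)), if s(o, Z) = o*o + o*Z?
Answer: -115255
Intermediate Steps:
s(o, Z) = o**2 + Z*o
-445*(259 + s(0, (-1 + 1)*2)) = -445*(259 + 0*((-1 + 1)*2 + 0)) = -445*(259 + 0*(0*2 + 0)) = -445*(259 + 0*(0 + 0)) = -445*(259 + 0*0) = -445*(259 + 0) = -445*259 = -115255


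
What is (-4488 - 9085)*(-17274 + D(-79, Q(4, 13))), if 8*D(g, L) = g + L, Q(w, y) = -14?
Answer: 1876942305/8 ≈ 2.3462e+8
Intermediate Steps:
D(g, L) = L/8 + g/8 (D(g, L) = (g + L)/8 = (L + g)/8 = L/8 + g/8)
(-4488 - 9085)*(-17274 + D(-79, Q(4, 13))) = (-4488 - 9085)*(-17274 + ((⅛)*(-14) + (⅛)*(-79))) = -13573*(-17274 + (-7/4 - 79/8)) = -13573*(-17274 - 93/8) = -13573*(-138285/8) = 1876942305/8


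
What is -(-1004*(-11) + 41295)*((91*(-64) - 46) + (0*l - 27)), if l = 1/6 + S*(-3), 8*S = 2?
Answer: 308643083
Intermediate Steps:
S = 1/4 (S = (1/8)*2 = 1/4 ≈ 0.25000)
l = -7/12 (l = 1/6 + (1/4)*(-3) = 1/6 - 3/4 = -7/12 ≈ -0.58333)
-(-1004*(-11) + 41295)*((91*(-64) - 46) + (0*l - 27)) = -(-1004*(-11) + 41295)*((91*(-64) - 46) + (0*(-7/12) - 27)) = -(11044 + 41295)*((-5824 - 46) + (0 - 27)) = -52339*(-5870 - 27) = -52339*(-5897) = -1*(-308643083) = 308643083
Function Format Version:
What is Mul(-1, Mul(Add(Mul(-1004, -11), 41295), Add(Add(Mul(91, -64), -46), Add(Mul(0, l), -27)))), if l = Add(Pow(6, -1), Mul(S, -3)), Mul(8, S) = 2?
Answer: 308643083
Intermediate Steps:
S = Rational(1, 4) (S = Mul(Rational(1, 8), 2) = Rational(1, 4) ≈ 0.25000)
l = Rational(-7, 12) (l = Add(Pow(6, -1), Mul(Rational(1, 4), -3)) = Add(Rational(1, 6), Rational(-3, 4)) = Rational(-7, 12) ≈ -0.58333)
Mul(-1, Mul(Add(Mul(-1004, -11), 41295), Add(Add(Mul(91, -64), -46), Add(Mul(0, l), -27)))) = Mul(-1, Mul(Add(Mul(-1004, -11), 41295), Add(Add(Mul(91, -64), -46), Add(Mul(0, Rational(-7, 12)), -27)))) = Mul(-1, Mul(Add(11044, 41295), Add(Add(-5824, -46), Add(0, -27)))) = Mul(-1, Mul(52339, Add(-5870, -27))) = Mul(-1, Mul(52339, -5897)) = Mul(-1, -308643083) = 308643083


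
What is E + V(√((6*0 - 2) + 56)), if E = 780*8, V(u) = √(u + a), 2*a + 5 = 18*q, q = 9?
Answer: 6240 + √(314 + 12*√6)/2 ≈ 6249.3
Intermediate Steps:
a = 157/2 (a = -5/2 + (18*9)/2 = -5/2 + (½)*162 = -5/2 + 81 = 157/2 ≈ 78.500)
V(u) = √(157/2 + u) (V(u) = √(u + 157/2) = √(157/2 + u))
E = 6240
E + V(√((6*0 - 2) + 56)) = 6240 + √(314 + 4*√((6*0 - 2) + 56))/2 = 6240 + √(314 + 4*√((0 - 2) + 56))/2 = 6240 + √(314 + 4*√(-2 + 56))/2 = 6240 + √(314 + 4*√54)/2 = 6240 + √(314 + 4*(3*√6))/2 = 6240 + √(314 + 12*√6)/2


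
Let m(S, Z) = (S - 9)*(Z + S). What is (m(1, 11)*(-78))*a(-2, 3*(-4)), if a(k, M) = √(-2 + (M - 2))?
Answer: 29952*I ≈ 29952.0*I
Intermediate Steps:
m(S, Z) = (-9 + S)*(S + Z)
a(k, M) = √(-4 + M) (a(k, M) = √(-2 + (-2 + M)) = √(-4 + M))
(m(1, 11)*(-78))*a(-2, 3*(-4)) = ((1² - 9*1 - 9*11 + 1*11)*(-78))*√(-4 + 3*(-4)) = ((1 - 9 - 99 + 11)*(-78))*√(-4 - 12) = (-96*(-78))*√(-16) = 7488*(4*I) = 29952*I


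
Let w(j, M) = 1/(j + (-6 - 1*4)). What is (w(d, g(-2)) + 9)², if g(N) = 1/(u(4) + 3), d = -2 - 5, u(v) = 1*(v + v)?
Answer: 23104/289 ≈ 79.945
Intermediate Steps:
u(v) = 2*v (u(v) = 1*(2*v) = 2*v)
d = -7
g(N) = 1/11 (g(N) = 1/(2*4 + 3) = 1/(8 + 3) = 1/11)
w(j, M) = 1/(-10 + j) (w(j, M) = 1/(j + (-6 - 4)) = 1/(j - 10) = 1/(-10 + j))
(w(d, g(-2)) + 9)² = (1/(-10 - 7) + 9)² = (1/(-17) + 9)² = (-1/17 + 9)² = (152/17)² = 23104/289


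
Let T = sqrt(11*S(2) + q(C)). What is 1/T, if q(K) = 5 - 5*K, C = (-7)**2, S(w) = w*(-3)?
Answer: -I*sqrt(34)/102 ≈ -0.057166*I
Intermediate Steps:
S(w) = -3*w
C = 49
T = 3*I*sqrt(34) (T = sqrt(11*(-3*2) + (5 - 5*49)) = sqrt(11*(-6) + (5 - 245)) = sqrt(-66 - 240) = sqrt(-306) = 3*I*sqrt(34) ≈ 17.493*I)
1/T = 1/(3*I*sqrt(34)) = -I*sqrt(34)/102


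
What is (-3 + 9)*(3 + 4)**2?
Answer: 294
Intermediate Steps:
(-3 + 9)*(3 + 4)**2 = 6*7**2 = 6*49 = 294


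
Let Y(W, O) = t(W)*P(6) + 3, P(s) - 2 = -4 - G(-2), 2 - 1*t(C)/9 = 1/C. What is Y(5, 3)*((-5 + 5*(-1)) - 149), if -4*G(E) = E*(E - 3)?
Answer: -17649/10 ≈ -1764.9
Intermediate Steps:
G(E) = -E*(-3 + E)/4 (G(E) = -E*(E - 3)/4 = -E*(-3 + E)/4)
t(C) = 18 - 9/C
P(s) = ½ (P(s) = 2 + (-4 - (-2)*(3 - 1*(-2))/4) = 2 + (-4 - (-2)*(3 + 2)/4) = 2 + (-4 - (-2)*5/4) = 2 + (-4 - 1*(-5/2)) = 2 + (-4 + 5/2) = 2 - 3/2 = ½)
Y(W, O) = 12 - 9/(2*W) (Y(W, O) = (18 - 9/W)*(½) + 3 = (9 - 9/(2*W)) + 3 = 12 - 9/(2*W))
Y(5, 3)*((-5 + 5*(-1)) - 149) = (12 - 9/2/5)*((-5 + 5*(-1)) - 149) = (12 - 9/2*⅕)*((-5 - 5) - 149) = (12 - 9/10)*(-10 - 149) = (111/10)*(-159) = -17649/10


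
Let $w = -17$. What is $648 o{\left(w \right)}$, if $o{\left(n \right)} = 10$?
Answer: $6480$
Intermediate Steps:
$648 o{\left(w \right)} = 648 \cdot 10 = 6480$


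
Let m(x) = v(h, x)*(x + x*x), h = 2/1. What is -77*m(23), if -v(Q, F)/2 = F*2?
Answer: 3910368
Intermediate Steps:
h = 2 (h = 2*1 = 2)
v(Q, F) = -4*F (v(Q, F) = -2*F*2 = -4*F)
m(x) = -4*x*(x + x**2) (m(x) = (-4*x)*(x + x*x) = (-4*x)*(x + x**2) = -4*x*(x + x**2))
-77*m(23) = -308*23**2*(-1 - 1*23) = -308*529*(-1 - 23) = -308*529*(-24) = -77*(-50784) = 3910368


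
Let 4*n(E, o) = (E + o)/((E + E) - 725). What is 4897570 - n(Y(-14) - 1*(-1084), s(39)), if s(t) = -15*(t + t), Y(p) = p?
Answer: 1386012315/283 ≈ 4.8976e+6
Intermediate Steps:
s(t) = -30*t
n(E, o) = (E + o)/(4*(-725 + 2*E)) (n(E, o) = ((E + o)/((E + E) - 725))/4 = ((E + o)/(2*E - 725))/4 = ((E + o)/(-725 + 2*E))/4 = (E + o)/(4*(-725 + 2*E)))
4897570 - n(Y(-14) - 1*(-1084), s(39)) = 4897570 - ((-14 - 1*(-1084)) - 30*39)/(4*(-725 + 2*(-14 - 1*(-1084)))) = 4897570 - ((-14 + 1084) - 1170)/(4*(-725 + 2*(-14 + 1084))) = 4897570 - (1070 - 1170)/(4*(-725 + 2*1070)) = 4897570 - (-100)/(4*(-725 + 2140)) = 4897570 - (-100)/(4*1415) = 4897570 - 1*(-5/283) = 4897570 + 5/283 = 1386012315/283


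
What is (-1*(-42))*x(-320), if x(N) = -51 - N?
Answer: 11298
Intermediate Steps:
(-1*(-42))*x(-320) = (-1*(-42))*(-51 - 1*(-320)) = 42*(-51 + 320) = 42*269 = 11298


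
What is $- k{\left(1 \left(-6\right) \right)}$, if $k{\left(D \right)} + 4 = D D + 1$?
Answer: $-33$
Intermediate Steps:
$k{\left(D \right)} = -3 + D^{2}$ ($k{\left(D \right)} = -4 + \left(D D + 1\right) = -4 + \left(D^{2} + 1\right) = -4 + \left(1 + D^{2}\right) = -3 + D^{2}$)
$- k{\left(1 \left(-6\right) \right)} = - (-3 + \left(1 \left(-6\right)\right)^{2}) = - (-3 + \left(-6\right)^{2}) = - (-3 + 36) = \left(-1\right) 33 = -33$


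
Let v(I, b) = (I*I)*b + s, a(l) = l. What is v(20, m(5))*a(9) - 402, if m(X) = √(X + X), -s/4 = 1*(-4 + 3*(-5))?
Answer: 282 + 3600*√10 ≈ 11666.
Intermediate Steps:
s = 76 (s = -4*(-4 + 3*(-5)) = -4*(-4 - 15) = -4*(-19) = 76)
m(X) = √2*√X (m(X) = √(2*X) = √2*√X)
v(I, b) = 76 + b*I² (v(I, b) = (I*I)*b + 76 = I²*b + 76 = b*I² + 76 = 76 + b*I²)
v(20, m(5))*a(9) - 402 = (76 + (√2*√5)*20²)*9 - 402 = (76 + √10*400)*9 - 402 = (76 + 400*√10)*9 - 402 = (684 + 3600*√10) - 402 = 282 + 3600*√10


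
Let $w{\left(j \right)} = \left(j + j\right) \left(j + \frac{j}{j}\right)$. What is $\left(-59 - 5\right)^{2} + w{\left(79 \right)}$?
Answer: $16736$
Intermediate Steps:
$w{\left(j \right)} = 2 j \left(1 + j\right)$ ($w{\left(j \right)} = 2 j \left(j + 1\right) = 2 j \left(1 + j\right)$)
$\left(-59 - 5\right)^{2} + w{\left(79 \right)} = \left(-59 - 5\right)^{2} + 2 \cdot 79 \left(1 + 79\right) = \left(-64\right)^{2} + 2 \cdot 79 \cdot 80 = 4096 + 12640 = 16736$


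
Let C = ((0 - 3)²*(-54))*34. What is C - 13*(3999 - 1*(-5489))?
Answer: -139868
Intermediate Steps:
C = -16524 (C = ((-3)²*(-54))*34 = (9*(-54))*34 = -486*34 = -16524)
C - 13*(3999 - 1*(-5489)) = -16524 - 13*(3999 - 1*(-5489)) = -16524 - 13*(3999 + 5489) = -16524 - 13*9488 = -16524 - 1*123344 = -16524 - 123344 = -139868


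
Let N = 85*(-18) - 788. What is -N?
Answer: 2318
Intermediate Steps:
N = -2318 (N = -1530 - 788 = -2318)
-N = -1*(-2318) = 2318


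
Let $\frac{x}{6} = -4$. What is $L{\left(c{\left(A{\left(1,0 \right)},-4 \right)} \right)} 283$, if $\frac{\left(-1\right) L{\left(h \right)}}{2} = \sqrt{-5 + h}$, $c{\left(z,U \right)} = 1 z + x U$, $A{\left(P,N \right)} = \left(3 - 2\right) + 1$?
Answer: $- 566 \sqrt{93} \approx -5458.3$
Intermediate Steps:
$x = -24$ ($x = 6 \left(-4\right) = -24$)
$A{\left(P,N \right)} = 2$ ($A{\left(P,N \right)} = 1 + 1 = 2$)
$c{\left(z,U \right)} = z - 24 U$ ($c{\left(z,U \right)} = 1 z - 24 U = z - 24 U$)
$L{\left(h \right)} = - 2 \sqrt{-5 + h}$
$L{\left(c{\left(A{\left(1,0 \right)},-4 \right)} \right)} 283 = - 2 \sqrt{-5 + \left(2 - -96\right)} 283 = - 2 \sqrt{-5 + \left(2 + 96\right)} 283 = - 2 \sqrt{-5 + 98} \cdot 283 = - 2 \sqrt{93} \cdot 283 = - 566 \sqrt{93}$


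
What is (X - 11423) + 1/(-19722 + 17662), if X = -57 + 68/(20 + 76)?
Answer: -141884051/12360 ≈ -11479.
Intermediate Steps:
X = -1351/24 (X = -57 + 68/96 = -57 + (1/96)*68 = -57 + 17/24 = -1351/24 ≈ -56.292)
(X - 11423) + 1/(-19722 + 17662) = (-1351/24 - 11423) + 1/(-19722 + 17662) = -275503/24 + 1/(-2060) = -275503/24 - 1/2060 = -141884051/12360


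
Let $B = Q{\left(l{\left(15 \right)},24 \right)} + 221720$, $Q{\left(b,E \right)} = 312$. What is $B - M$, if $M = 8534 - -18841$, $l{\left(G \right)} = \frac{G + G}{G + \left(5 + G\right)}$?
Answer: $194657$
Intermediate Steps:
$l{\left(G \right)} = \frac{2 G}{5 + 2 G}$
$M = 27375$ ($M = 8534 + 18841 = 27375$)
$B = 222032$ ($B = 312 + 221720 = 222032$)
$B - M = 222032 - 27375 = 194657$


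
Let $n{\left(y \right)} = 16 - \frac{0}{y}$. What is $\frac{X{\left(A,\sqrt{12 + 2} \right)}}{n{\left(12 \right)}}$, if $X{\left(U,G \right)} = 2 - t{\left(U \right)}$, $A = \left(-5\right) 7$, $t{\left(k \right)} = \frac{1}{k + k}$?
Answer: $\frac{141}{1120} \approx 0.12589$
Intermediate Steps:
$t{\left(k \right)} = \frac{1}{2 k}$
$A = -35$
$X{\left(U,G \right)} = 2 - \frac{1}{2 U}$
$n{\left(y \right)} = 16$ ($n{\left(y \right)} = 16 - 0 = 16 + 0 = 16$)
$\frac{X{\left(A,\sqrt{12 + 2} \right)}}{n{\left(12 \right)}} = \frac{2 - \frac{1}{2 \left(-35\right)}}{16} = \left(2 - - \frac{1}{70}\right) \frac{1}{16} = \left(2 + \frac{1}{70}\right) \frac{1}{16} = \frac{141}{70} \cdot \frac{1}{16} = \frac{141}{1120}$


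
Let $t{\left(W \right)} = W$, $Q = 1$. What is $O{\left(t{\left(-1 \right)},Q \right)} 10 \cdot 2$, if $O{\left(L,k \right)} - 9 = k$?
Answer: $200$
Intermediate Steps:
$O{\left(L,k \right)} = 9 + k$
$O{\left(t{\left(-1 \right)},Q \right)} 10 \cdot 2 = \left(9 + 1\right) 10 \cdot 2 = 10 \cdot 10 \cdot 2 = 100 \cdot 2 = 200$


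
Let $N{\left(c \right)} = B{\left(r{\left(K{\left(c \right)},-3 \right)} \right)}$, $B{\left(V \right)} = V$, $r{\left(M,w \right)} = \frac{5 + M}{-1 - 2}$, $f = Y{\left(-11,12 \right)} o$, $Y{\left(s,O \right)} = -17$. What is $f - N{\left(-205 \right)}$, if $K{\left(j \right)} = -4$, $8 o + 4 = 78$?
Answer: $- \frac{1883}{12} \approx -156.92$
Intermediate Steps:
$o = \frac{37}{4}$ ($o = - \frac{1}{2} + \frac{1}{8} \cdot 78 = - \frac{1}{2} + \frac{39}{4} = \frac{37}{4} \approx 9.25$)
$f = - \frac{629}{4}$ ($f = \left(-17\right) \frac{37}{4} = - \frac{629}{4} \approx -157.25$)
$r{\left(M,w \right)} = - \frac{5}{3} - \frac{M}{3}$ ($r{\left(M,w \right)} = \frac{5 + M}{-3} = \left(5 + M\right) \left(- \frac{1}{3}\right) = - \frac{5}{3} - \frac{M}{3}$)
$N{\left(c \right)} = - \frac{1}{3}$ ($N{\left(c \right)} = - \frac{5}{3} - - \frac{4}{3} = - \frac{5}{3} + \frac{4}{3} = - \frac{1}{3}$)
$f - N{\left(-205 \right)} = - \frac{629}{4} - - \frac{1}{3} = - \frac{629}{4} + \frac{1}{3} = - \frac{1883}{12}$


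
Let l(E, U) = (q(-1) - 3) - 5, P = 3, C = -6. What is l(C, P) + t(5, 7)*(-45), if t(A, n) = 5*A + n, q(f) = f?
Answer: -1449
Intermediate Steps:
t(A, n) = n + 5*A
l(E, U) = -9 (l(E, U) = (-1 - 3) - 5 = -4 - 5 = -9)
l(C, P) + t(5, 7)*(-45) = -9 + (7 + 5*5)*(-45) = -9 + (7 + 25)*(-45) = -9 + 32*(-45) = -9 - 1440 = -1449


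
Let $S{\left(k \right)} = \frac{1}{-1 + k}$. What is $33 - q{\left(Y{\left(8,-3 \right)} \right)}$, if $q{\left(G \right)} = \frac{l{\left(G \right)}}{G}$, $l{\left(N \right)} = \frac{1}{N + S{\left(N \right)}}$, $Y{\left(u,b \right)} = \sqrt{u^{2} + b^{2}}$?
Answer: $\frac{178226}{5403} + \frac{\sqrt{73}}{394419} \approx 32.987$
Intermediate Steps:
$Y{\left(u,b \right)} = \sqrt{b^{2} + u^{2}}$
$l{\left(N \right)} = \frac{1}{N + \frac{1}{-1 + N}}$
$q{\left(G \right)} = \frac{-1 + G}{G \left(1 + G \left(-1 + G\right)\right)}$ ($q{\left(G \right)} = \frac{\frac{1}{1 + G \left(-1 + G\right)} \left(-1 + G\right)}{G} = \frac{-1 + G}{G \left(1 + G \left(-1 + G\right)\right)}$)
$33 - q{\left(Y{\left(8,-3 \right)} \right)} = 33 - \frac{-1 + \sqrt{\left(-3\right)^{2} + 8^{2}}}{\sqrt{\left(-3\right)^{2} + 8^{2}} \left(1 + \sqrt{\left(-3\right)^{2} + 8^{2}} \left(-1 + \sqrt{\left(-3\right)^{2} + 8^{2}}\right)\right)} = 33 - \frac{-1 + \sqrt{9 + 64}}{\sqrt{9 + 64} \left(1 + \sqrt{9 + 64} \left(-1 + \sqrt{9 + 64}\right)\right)} = 33 - \frac{-1 + \sqrt{73}}{\sqrt{73} \left(1 + \sqrt{73} \left(-1 + \sqrt{73}\right)\right)} = 33 - \frac{\frac{\sqrt{73}}{73} \left(-1 + \sqrt{73}\right)}{1 + \sqrt{73} \left(-1 + \sqrt{73}\right)} = 33 - \frac{\sqrt{73} \left(-1 + \sqrt{73}\right)}{73 \left(1 + \sqrt{73} \left(-1 + \sqrt{73}\right)\right)}$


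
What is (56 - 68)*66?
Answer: -792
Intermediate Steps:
(56 - 68)*66 = -12*66 = -792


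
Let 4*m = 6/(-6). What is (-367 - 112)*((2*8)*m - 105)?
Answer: 52211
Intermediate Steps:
m = -1/4 (m = (6/(-6))/4 = (6*(-1/6))/4 = (1/4)*(-1) = -1/4 ≈ -0.25000)
(-367 - 112)*((2*8)*m - 105) = (-367 - 112)*((2*8)*(-1/4) - 105) = -479*(16*(-1/4) - 105) = -479*(-4 - 105) = -479*(-109) = 52211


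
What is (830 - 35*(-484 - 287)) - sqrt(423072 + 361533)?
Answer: 27815 - sqrt(784605) ≈ 26929.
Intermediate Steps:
(830 - 35*(-484 - 287)) - sqrt(423072 + 361533) = (830 - 35*(-771)) - sqrt(784605) = (830 + 26985) - sqrt(784605) = 27815 - sqrt(784605)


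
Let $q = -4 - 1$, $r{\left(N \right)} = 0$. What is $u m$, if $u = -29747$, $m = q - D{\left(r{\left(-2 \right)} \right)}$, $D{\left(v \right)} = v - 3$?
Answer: $59494$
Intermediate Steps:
$D{\left(v \right)} = -3 + v$
$q = -5$ ($q = -4 - 1 = -5$)
$m = -2$ ($m = -5 - \left(-3 + 0\right) = -5 - -3 = -5 + 3 = -2$)
$u m = \left(-29747\right) \left(-2\right) = 59494$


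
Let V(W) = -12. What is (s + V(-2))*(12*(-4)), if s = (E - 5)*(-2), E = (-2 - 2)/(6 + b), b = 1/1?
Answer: 288/7 ≈ 41.143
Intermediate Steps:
b = 1
E = -4/7 (E = (-2 - 2)/(6 + 1) = -4/7 ≈ -0.57143)
s = 78/7 (s = (-4/7 - 5)*(-2) = -39/7*(-2) = 78/7 ≈ 11.143)
(s + V(-2))*(12*(-4)) = (78/7 - 12)*(12*(-4)) = -6/7*(-48) = 288/7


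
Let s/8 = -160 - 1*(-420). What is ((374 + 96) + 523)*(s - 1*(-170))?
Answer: 2234250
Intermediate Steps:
s = 2080 (s = 8*(-160 - 1*(-420)) = 8*(-160 + 420) = 8*260 = 2080)
((374 + 96) + 523)*(s - 1*(-170)) = ((374 + 96) + 523)*(2080 - 1*(-170)) = (470 + 523)*(2080 + 170) = 993*2250 = 2234250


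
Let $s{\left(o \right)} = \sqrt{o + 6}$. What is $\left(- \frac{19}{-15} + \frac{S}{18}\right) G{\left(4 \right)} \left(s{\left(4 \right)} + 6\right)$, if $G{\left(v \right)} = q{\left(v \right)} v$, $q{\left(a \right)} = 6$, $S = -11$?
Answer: $\frac{472}{5} + \frac{236 \sqrt{10}}{15} \approx 144.15$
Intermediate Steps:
$s{\left(o \right)} = \sqrt{6 + o}$
$G{\left(v \right)} = 6 v$
$\left(- \frac{19}{-15} + \frac{S}{18}\right) G{\left(4 \right)} \left(s{\left(4 \right)} + 6\right) = \left(- \frac{19}{-15} - \frac{11}{18}\right) 6 \cdot 4 \left(\sqrt{6 + 4} + 6\right) = \left(\left(-19\right) \left(- \frac{1}{15}\right) - \frac{11}{18}\right) 24 \left(\sqrt{10} + 6\right) = \left(\frac{19}{15} - \frac{11}{18}\right) 24 \left(6 + \sqrt{10}\right) = \frac{59 \left(144 + 24 \sqrt{10}\right)}{90} = \frac{472}{5} + \frac{236 \sqrt{10}}{15}$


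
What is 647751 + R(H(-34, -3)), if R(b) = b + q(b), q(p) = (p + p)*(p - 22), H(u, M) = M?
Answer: 647898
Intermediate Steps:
q(p) = 2*p*(-22 + p) (q(p) = (2*p)*(-22 + p) = 2*p*(-22 + p))
R(b) = b + 2*b*(-22 + b)
647751 + R(H(-34, -3)) = 647751 - 3*(-43 + 2*(-3)) = 647751 - 3*(-43 - 6) = 647751 - 3*(-49) = 647751 + 147 = 647898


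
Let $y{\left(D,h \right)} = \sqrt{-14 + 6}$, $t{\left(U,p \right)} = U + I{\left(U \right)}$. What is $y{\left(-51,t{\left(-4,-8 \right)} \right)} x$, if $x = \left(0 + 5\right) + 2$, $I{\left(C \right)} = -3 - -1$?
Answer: $14 i \sqrt{2} \approx 19.799 i$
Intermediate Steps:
$I{\left(C \right)} = -2$ ($I{\left(C \right)} = -3 + 1 = -2$)
$t{\left(U,p \right)} = -2 + U$ ($t{\left(U,p \right)} = U - 2 = -2 + U$)
$y{\left(D,h \right)} = 2 i \sqrt{2}$ ($y{\left(D,h \right)} = \sqrt{-8} = 2 i \sqrt{2}$)
$x = 7$ ($x = 5 + 2 = 7$)
$y{\left(-51,t{\left(-4,-8 \right)} \right)} x = 2 i \sqrt{2} \cdot 7 = 14 i \sqrt{2}$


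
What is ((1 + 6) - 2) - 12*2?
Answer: -19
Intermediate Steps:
((1 + 6) - 2) - 12*2 = (7 - 2) - 24 = 5 - 24 = -19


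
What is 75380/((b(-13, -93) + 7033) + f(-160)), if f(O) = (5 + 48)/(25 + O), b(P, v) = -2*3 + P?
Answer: 10176300/946837 ≈ 10.748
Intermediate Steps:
b(P, v) = -6 + P
f(O) = 53/(25 + O)
75380/((b(-13, -93) + 7033) + f(-160)) = 75380/(((-6 - 13) + 7033) + 53/(25 - 160)) = 75380/((-19 + 7033) + 53/(-135)) = 75380/(7014 + 53*(-1/135)) = 75380/(7014 - 53/135) = 75380/(946837/135) = 75380*(135/946837) = 10176300/946837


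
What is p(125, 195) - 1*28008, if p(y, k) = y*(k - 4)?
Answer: -4133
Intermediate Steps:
p(y, k) = y*(-4 + k)
p(125, 195) - 1*28008 = 125*(-4 + 195) - 1*28008 = 125*191 - 28008 = 23875 - 28008 = -4133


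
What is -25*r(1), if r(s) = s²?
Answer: -25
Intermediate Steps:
-25*r(1) = -25*1² = -25*1 = -25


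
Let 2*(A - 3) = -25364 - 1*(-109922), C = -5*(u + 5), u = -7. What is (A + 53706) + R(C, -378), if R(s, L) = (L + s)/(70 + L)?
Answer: 7391168/77 ≈ 95989.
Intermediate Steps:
C = 10 (C = -5*(-7 + 5) = -5*(-2) = 10)
R(s, L) = (L + s)/(70 + L)
A = 42282 (A = 3 + (-25364 - 1*(-109922))/2 = 3 + (-25364 + 109922)/2 = 3 + (1/2)*84558 = 3 + 42279 = 42282)
(A + 53706) + R(C, -378) = (42282 + 53706) + (-378 + 10)/(70 - 378) = 95988 - 368/(-308) = 95988 - 1/308*(-368) = 95988 + 92/77 = 7391168/77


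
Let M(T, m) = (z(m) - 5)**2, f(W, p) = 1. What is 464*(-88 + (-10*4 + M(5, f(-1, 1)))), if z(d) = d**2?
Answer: -51968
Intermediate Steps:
M(T, m) = (-5 + m**2)**2 (M(T, m) = (m**2 - 5)**2 = (-5 + m**2)**2)
464*(-88 + (-10*4 + M(5, f(-1, 1)))) = 464*(-88 + (-10*4 + (-5 + 1**2)**2)) = 464*(-88 + (-40 + (-5 + 1)**2)) = 464*(-88 + (-40 + (-4)**2)) = 464*(-88 + (-40 + 16)) = 464*(-88 - 24) = 464*(-112) = -51968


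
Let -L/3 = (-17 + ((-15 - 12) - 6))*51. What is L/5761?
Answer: 7650/5761 ≈ 1.3279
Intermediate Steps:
L = 7650 (L = -3*(-17 + ((-15 - 12) - 6))*51 = -3*(-17 + (-27 - 6))*51 = -3*(-17 - 33)*51 = -(-150)*51 = -3*(-2550) = 7650)
L/5761 = 7650/5761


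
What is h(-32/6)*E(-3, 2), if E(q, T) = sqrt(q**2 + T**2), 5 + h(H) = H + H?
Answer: -47*sqrt(13)/3 ≈ -56.487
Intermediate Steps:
h(H) = -5 + 2*H (h(H) = -5 + (H + H) = -5 + 2*H)
E(q, T) = sqrt(T**2 + q**2)
h(-32/6)*E(-3, 2) = (-5 + 2*(-32/6))*sqrt(2**2 + (-3)**2) = (-5 + 2*(-32*1/6))*sqrt(4 + 9) = (-5 + 2*(-16/3))*sqrt(13) = (-5 - 32/3)*sqrt(13) = -47*sqrt(13)/3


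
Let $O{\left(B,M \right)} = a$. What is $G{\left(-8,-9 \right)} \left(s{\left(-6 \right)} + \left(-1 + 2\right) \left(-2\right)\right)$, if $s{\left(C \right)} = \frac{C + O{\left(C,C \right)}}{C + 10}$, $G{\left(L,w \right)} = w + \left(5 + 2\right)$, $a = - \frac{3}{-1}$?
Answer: $\frac{11}{2} \approx 5.5$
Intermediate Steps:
$a = 3$ ($a = \left(-3\right) \left(-1\right) = 3$)
$O{\left(B,M \right)} = 3$
$G{\left(L,w \right)} = 7 + w$ ($G{\left(L,w \right)} = w + 7 = 7 + w$)
$s{\left(C \right)} = \frac{3 + C}{10 + C}$ ($s{\left(C \right)} = \frac{C + 3}{C + 10} = \frac{3 + C}{10 + C}$)
$G{\left(-8,-9 \right)} \left(s{\left(-6 \right)} + \left(-1 + 2\right) \left(-2\right)\right) = \left(7 - 9\right) \left(\frac{3 - 6}{10 - 6} + \left(-1 + 2\right) \left(-2\right)\right) = - 2 \left(\frac{1}{4} \left(-3\right) + 1 \left(-2\right)\right) = - 2 \left(\frac{1}{4} \left(-3\right) - 2\right) = - 2 \left(- \frac{3}{4} - 2\right) = \left(-2\right) \left(- \frac{11}{4}\right) = \frac{11}{2}$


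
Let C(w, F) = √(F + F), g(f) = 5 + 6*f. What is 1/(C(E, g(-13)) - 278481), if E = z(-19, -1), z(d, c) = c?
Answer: -278481/77551667507 - I*√146/77551667507 ≈ -3.5909e-6 - 1.5581e-10*I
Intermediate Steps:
E = -1
C(w, F) = √2*√F (C(w, F) = √(2*F) = √2*√F)
1/(C(E, g(-13)) - 278481) = 1/(√2*√(5 + 6*(-13)) - 278481) = 1/(√2*√(5 - 78) - 278481) = 1/(√2*√(-73) - 278481) = 1/(√2*(I*√73) - 278481) = 1/(I*√146 - 278481) = 1/(-278481 + I*√146)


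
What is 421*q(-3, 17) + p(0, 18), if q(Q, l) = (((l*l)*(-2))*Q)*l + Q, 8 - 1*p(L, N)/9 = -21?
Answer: 12409236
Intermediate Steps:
p(L, N) = 261 (p(L, N) = 72 - 9*(-21) = 72 + 189 = 261)
q(Q, l) = Q - 2*Q*l**3 (q(Q, l) = ((l**2*(-2))*Q)*l + Q = ((-2*l**2)*Q)*l + Q = (-2*Q*l**2)*l + Q = -2*Q*l**3 + Q = Q - 2*Q*l**3)
421*q(-3, 17) + p(0, 18) = 421*(-3*(1 - 2*17**3)) + 261 = 421*(-3*(1 - 2*4913)) + 261 = 421*(-3*(1 - 9826)) + 261 = 421*(-3*(-9825)) + 261 = 421*29475 + 261 = 12408975 + 261 = 12409236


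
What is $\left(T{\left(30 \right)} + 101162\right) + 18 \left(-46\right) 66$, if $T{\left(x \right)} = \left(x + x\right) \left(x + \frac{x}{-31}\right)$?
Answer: $\frac{1495934}{31} \approx 48256.0$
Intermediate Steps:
$T{\left(x \right)} = \frac{60 x^{2}}{31}$ ($T{\left(x \right)} = 2 x \left(x + x \left(- \frac{1}{31}\right)\right) = 2 x \left(x - \frac{x}{31}\right) = 2 x \frac{30 x}{31} = \frac{60 x^{2}}{31}$)
$\left(T{\left(30 \right)} + 101162\right) + 18 \left(-46\right) 66 = \left(\frac{60 \cdot 30^{2}}{31} + 101162\right) + 18 \left(-46\right) 66 = \left(\frac{60}{31} \cdot 900 + 101162\right) - 54648 = \left(\frac{54000}{31} + 101162\right) - 54648 = \frac{3190022}{31} - 54648 = \frac{1495934}{31}$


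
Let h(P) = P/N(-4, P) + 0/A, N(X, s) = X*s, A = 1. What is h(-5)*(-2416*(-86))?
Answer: -51944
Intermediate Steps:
h(P) = -¼ (h(P) = P/((-4*P)) + 0/1 = P*(-1/(4*P)) + 0*1 = -¼ + 0 = -¼)
h(-5)*(-2416*(-86)) = -(-604)*(-86) = -¼*207776 = -51944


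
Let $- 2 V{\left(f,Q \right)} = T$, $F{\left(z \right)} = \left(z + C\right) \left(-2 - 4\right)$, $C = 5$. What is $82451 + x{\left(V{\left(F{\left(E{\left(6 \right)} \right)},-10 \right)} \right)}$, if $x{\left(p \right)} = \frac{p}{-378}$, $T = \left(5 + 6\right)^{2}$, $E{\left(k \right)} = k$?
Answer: $\frac{62333077}{756} \approx 82451.0$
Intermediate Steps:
$F{\left(z \right)} = -30 - 6 z$ ($F{\left(z \right)} = \left(z + 5\right) \left(-2 - 4\right) = \left(5 + z\right) \left(-6\right) = -30 - 6 z$)
$T = 121$ ($T = 11^{2} = 121$)
$V{\left(f,Q \right)} = - \frac{121}{2}$ ($V{\left(f,Q \right)} = \left(- \frac{1}{2}\right) 121 = - \frac{121}{2}$)
$x{\left(p \right)} = - \frac{p}{378}$ ($x{\left(p \right)} = p \left(- \frac{1}{378}\right) = - \frac{p}{378}$)
$82451 + x{\left(V{\left(F{\left(E{\left(6 \right)} \right)},-10 \right)} \right)} = 82451 - - \frac{121}{756} = 82451 + \frac{121}{756} = \frac{62333077}{756}$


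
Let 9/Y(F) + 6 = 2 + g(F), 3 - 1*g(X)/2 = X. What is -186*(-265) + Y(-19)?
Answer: 1971609/40 ≈ 49290.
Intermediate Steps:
g(X) = 6 - 2*X
Y(F) = 9/(2 - 2*F) (Y(F) = 9/(-6 + (2 + (6 - 2*F))) = 9/(-6 + (8 - 2*F)) = 9/(2 - 2*F))
-186*(-265) + Y(-19) = -186*(-265) - 9/(-2 + 2*(-19)) = 49290 - 9/(-2 - 38) = 49290 - 9/(-40) = 49290 - 9*(-1/40) = 49290 + 9/40 = 1971609/40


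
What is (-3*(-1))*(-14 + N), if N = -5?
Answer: -57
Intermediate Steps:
(-3*(-1))*(-14 + N) = (-3*(-1))*(-14 - 5) = 3*(-19) = -57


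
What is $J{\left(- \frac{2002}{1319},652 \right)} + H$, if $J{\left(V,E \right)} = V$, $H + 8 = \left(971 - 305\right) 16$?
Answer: $\frac{14042710}{1319} \approx 10646.0$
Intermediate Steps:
$H = 10648$ ($H = -8 + \left(971 - 305\right) 16 = -8 + 666 \cdot 16 = -8 + 10656 = 10648$)
$J{\left(- \frac{2002}{1319},652 \right)} + H = - \frac{2002}{1319} + 10648 = \frac{14042710}{1319}$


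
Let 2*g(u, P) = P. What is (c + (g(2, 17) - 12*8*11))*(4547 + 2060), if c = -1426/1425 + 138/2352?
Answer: -3869453750219/558600 ≈ -6.9271e+6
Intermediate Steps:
g(u, P) = P/2
c = -526217/558600 (c = -1426*1/1425 + 138*(1/2352) = -1426/1425 + 23/392 = -526217/558600 ≈ -0.94203)
(c + (g(2, 17) - 12*8*11))*(4547 + 2060) = (-526217/558600 + ((½)*17 - 12*8*11))*(4547 + 2060) = (-526217/558600 + (17/2 - 96*11))*6607 = (-526217/558600 + (17/2 - 1*1056))*6607 = (-526217/558600 + (17/2 - 1056))*6607 = (-526217/558600 - 2095/2)*6607 = -585659717/558600*6607 = -3869453750219/558600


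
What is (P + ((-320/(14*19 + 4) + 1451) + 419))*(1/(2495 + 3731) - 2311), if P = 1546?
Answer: -221099979500/28017 ≈ -7.8916e+6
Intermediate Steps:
(P + ((-320/(14*19 + 4) + 1451) + 419))*(1/(2495 + 3731) - 2311) = (1546 + ((-320/(14*19 + 4) + 1451) + 419))*(1/(2495 + 3731) - 2311) = (1546 + ((-320/(266 + 4) + 1451) + 419))*(1/6226 - 2311) = (1546 + ((-320/270 + 1451) + 419))*(1/6226 - 2311) = (1546 + ((-320*1/270 + 1451) + 419))*(-14388285/6226) = (1546 + ((-32/27 + 1451) + 419))*(-14388285/6226) = (1546 + (39145/27 + 419))*(-14388285/6226) = (1546 + 50458/27)*(-14388285/6226) = (92200/27)*(-14388285/6226) = -221099979500/28017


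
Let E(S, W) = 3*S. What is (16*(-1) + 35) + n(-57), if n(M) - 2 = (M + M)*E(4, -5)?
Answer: -1347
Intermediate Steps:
n(M) = 2 + 24*M (n(M) = 2 + (M + M)*(3*4) = 2 + (2*M)*12 = 2 + 24*M)
(16*(-1) + 35) + n(-57) = (16*(-1) + 35) + (2 + 24*(-57)) = (-16 + 35) + (2 - 1368) = 19 - 1366 = -1347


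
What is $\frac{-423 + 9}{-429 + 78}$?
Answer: $\frac{46}{39} \approx 1.1795$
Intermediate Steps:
$\frac{-423 + 9}{-429 + 78} = - \frac{414}{-351} = \left(-414\right) \left(- \frac{1}{351}\right) = \frac{46}{39}$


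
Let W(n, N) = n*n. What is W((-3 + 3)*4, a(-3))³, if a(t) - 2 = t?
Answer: 0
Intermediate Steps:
a(t) = 2 + t
W(n, N) = n²
W((-3 + 3)*4, a(-3))³ = (((-3 + 3)*4)²)³ = ((0*4)²)³ = (0²)³ = 0³ = 0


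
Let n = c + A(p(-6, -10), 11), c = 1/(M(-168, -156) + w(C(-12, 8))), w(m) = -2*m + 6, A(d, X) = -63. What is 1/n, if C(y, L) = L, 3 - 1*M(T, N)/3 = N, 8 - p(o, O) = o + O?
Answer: -467/29420 ≈ -0.015874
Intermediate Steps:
p(o, O) = 8 - O - o (p(o, O) = 8 - (o + O) = 8 - (O + o) = 8 + (-O - o) = 8 - O - o)
M(T, N) = 9 - 3*N
w(m) = 6 - 2*m
c = 1/467 (c = 1/((9 - 3*(-156)) + (6 - 2*8)) = 1/((9 + 468) + (6 - 16)) = 1/(477 - 10) = 1/467 ≈ 0.0021413)
n = -29420/467 (n = 1/467 - 63 = -29420/467 ≈ -62.998)
1/n = 1/(-29420/467) = -467/29420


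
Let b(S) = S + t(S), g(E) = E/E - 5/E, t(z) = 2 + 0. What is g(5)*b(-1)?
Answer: 0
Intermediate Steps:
t(z) = 2
g(E) = 1 - 5/E
b(S) = 2 + S (b(S) = S + 2 = 2 + S)
g(5)*b(-1) = ((-5 + 5)/5)*(2 - 1) = ((1/5)*0)*1 = 0*1 = 0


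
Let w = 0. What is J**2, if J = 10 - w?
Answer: 100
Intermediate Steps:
J = 10 (J = 10 - 1*0 = 10 + 0 = 10)
J**2 = 10**2 = 100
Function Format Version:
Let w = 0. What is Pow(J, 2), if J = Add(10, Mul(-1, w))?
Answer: 100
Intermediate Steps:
J = 10 (J = Add(10, Mul(-1, 0)) = Add(10, 0) = 10)
Pow(J, 2) = Pow(10, 2) = 100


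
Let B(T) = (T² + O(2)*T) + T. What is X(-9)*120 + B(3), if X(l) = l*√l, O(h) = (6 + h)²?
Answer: 204 - 3240*I ≈ 204.0 - 3240.0*I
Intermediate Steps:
B(T) = T² + 65*T (B(T) = (T² + (6 + 2)²*T) + T = (T² + 8²*T) + T = (T² + 64*T) + T = T² + 65*T)
X(l) = l^(3/2)
X(-9)*120 + B(3) = (-9)^(3/2)*120 + 3*(65 + 3) = -27*I*120 + 3*68 = -3240*I + 204 = 204 - 3240*I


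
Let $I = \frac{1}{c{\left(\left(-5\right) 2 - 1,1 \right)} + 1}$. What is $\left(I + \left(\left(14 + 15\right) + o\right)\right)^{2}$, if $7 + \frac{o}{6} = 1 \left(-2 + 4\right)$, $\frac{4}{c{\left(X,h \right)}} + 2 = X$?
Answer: $\frac{16}{81} \approx 0.19753$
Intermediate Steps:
$c{\left(X,h \right)} = \frac{4}{-2 + X}$
$o = -30$ ($o = -42 + 6 \cdot 1 \left(-2 + 4\right) = -42 + 6 \cdot 1 \cdot 2 = -42 + 6 \cdot 2 = -42 + 12 = -30$)
$I = \frac{13}{9}$ ($I = \frac{1}{\frac{4}{-2 - 11} + 1} = \frac{1}{\frac{4}{-13} + 1} = \frac{1}{4 \left(- \frac{1}{13}\right) + 1} = \frac{1}{- \frac{4}{13} + 1} = \frac{1}{\frac{9}{13}} = \frac{13}{9} \approx 1.4444$)
$\left(I + \left(\left(14 + 15\right) + o\right)\right)^{2} = \left(\frac{13}{9} + \left(\left(14 + 15\right) - 30\right)\right)^{2} = \left(\frac{13}{9} + \left(29 - 30\right)\right)^{2} = \left(\frac{13}{9} - 1\right)^{2} = \left(\frac{4}{9}\right)^{2} = \frac{16}{81}$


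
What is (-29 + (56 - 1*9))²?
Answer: 324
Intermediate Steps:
(-29 + (56 - 1*9))² = (-29 + (56 - 9))² = (-29 + 47)² = 18² = 324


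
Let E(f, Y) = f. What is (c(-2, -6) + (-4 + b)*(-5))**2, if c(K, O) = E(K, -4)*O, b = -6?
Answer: 3844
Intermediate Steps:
c(K, O) = K*O
(c(-2, -6) + (-4 + b)*(-5))**2 = (-2*(-6) + (-4 - 6)*(-5))**2 = (12 - 10*(-5))**2 = (12 + 50)**2 = 62**2 = 3844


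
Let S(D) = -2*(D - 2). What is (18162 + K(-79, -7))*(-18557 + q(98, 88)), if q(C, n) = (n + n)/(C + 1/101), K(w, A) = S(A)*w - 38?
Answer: -3067789404834/9899 ≈ -3.0991e+8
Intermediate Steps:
S(D) = 4 - 2*D (S(D) = -2*(-2 + D) = 4 - 2*D)
K(w, A) = -38 + w*(4 - 2*A) (K(w, A) = (4 - 2*A)*w - 38 = w*(4 - 2*A) - 38 = -38 + w*(4 - 2*A))
q(C, n) = 2*n/(1/101 + C) (q(C, n) = (2*n)/(C + 1/101) = (2*n)/(1/101 + C) = 2*n/(1/101 + C))
(18162 + K(-79, -7))*(-18557 + q(98, 88)) = (18162 + (-38 - 2*(-79)*(-2 - 7)))*(-18557 + 202*88/(1 + 101*98)) = (18162 + (-38 - 2*(-79)*(-9)))*(-18557 + 202*88/(1 + 9898)) = (18162 + (-38 - 1422))*(-18557 + 202*88/9899) = (18162 - 1460)*(-18557 + 202*88*(1/9899)) = 16702*(-18557 + 17776/9899) = 16702*(-183677967/9899) = -3067789404834/9899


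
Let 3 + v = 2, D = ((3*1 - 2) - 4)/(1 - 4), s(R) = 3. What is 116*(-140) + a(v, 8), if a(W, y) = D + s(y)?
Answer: -16236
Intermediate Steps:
D = 1 (D = ((3 - 2) - 4)/(-3) = (1 - 4)*(-1/3) = -3*(-1/3) = 1)
v = -1 (v = -3 + 2 = -1)
a(W, y) = 4 (a(W, y) = 1 + 3 = 4)
116*(-140) + a(v, 8) = 116*(-140) + 4 = -16240 + 4 = -16236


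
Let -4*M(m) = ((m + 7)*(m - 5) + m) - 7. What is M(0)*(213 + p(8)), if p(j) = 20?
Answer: 4893/2 ≈ 2446.5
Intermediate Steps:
M(m) = 7/4 - m/4 - (-5 + m)*(7 + m)/4 (M(m) = -(((m + 7)*(m - 5) + m) - 7)/4 = -(((7 + m)*(-5 + m) + m) - 7)/4 = -(((-5 + m)*(7 + m) + m) - 7)/4 = -((m + (-5 + m)*(7 + m)) - 7)/4 = -(-7 + m + (-5 + m)*(7 + m))/4 = 7/4 - m/4 - (-5 + m)*(7 + m)/4)
M(0)*(213 + p(8)) = (21/2 - ¾*0 - ¼*0²)*(213 + 20) = (21/2 + 0 - ¼*0)*233 = (21/2 + 0 + 0)*233 = (21/2)*233 = 4893/2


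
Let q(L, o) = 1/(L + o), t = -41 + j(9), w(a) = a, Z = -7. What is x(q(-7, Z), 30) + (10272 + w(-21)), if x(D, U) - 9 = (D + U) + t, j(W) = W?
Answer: 143611/14 ≈ 10258.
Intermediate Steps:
t = -32 (t = -41 + 9 = -32)
x(D, U) = -23 + D + U (x(D, U) = 9 + ((D + U) - 32) = 9 + (-32 + D + U) = -23 + D + U)
x(q(-7, Z), 30) + (10272 + w(-21)) = (-23 + 1/(-7 - 7) + 30) + (10272 - 21) = (-23 + 1/(-14) + 30) + 10251 = (-23 - 1/14 + 30) + 10251 = 97/14 + 10251 = 143611/14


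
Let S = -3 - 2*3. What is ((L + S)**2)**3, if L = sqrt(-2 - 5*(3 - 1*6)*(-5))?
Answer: (9 - I*sqrt(77))**6 ≈ -2.9931e+5 + 3.9329e+6*I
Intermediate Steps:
S = -9 (S = -3 - 6 = -9)
L = I*sqrt(77) (L = sqrt(-2 - 5*(3 - 6)*(-5)) = sqrt(-2 - 5*(-3)*(-5)) = sqrt(-2 + 15*(-5)) = sqrt(-2 - 75) = sqrt(-77) = I*sqrt(77) ≈ 8.775*I)
((L + S)**2)**3 = ((I*sqrt(77) - 9)**2)**3 = ((-9 + I*sqrt(77))**2)**3 = (-9 + I*sqrt(77))**6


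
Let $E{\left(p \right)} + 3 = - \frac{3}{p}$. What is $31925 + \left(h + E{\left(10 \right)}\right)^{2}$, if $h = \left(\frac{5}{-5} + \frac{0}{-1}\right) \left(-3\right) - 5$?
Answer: $\frac{3195309}{100} \approx 31953.0$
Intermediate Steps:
$E{\left(p \right)} = -3 - \frac{3}{p}$
$h = -2$ ($h = \left(5 \left(- \frac{1}{5}\right) + 0 \left(-1\right)\right) \left(-3\right) - 5 = \left(-1 + 0\right) \left(-3\right) - 5 = \left(-1\right) \left(-3\right) - 5 = 3 - 5 = -2$)
$31925 + \left(h + E{\left(10 \right)}\right)^{2} = 31925 + \left(-2 - \left(3 + \frac{3}{10}\right)\right)^{2} = 31925 + \left(-2 - \frac{33}{10}\right)^{2} = 31925 + \left(- \frac{53}{10}\right)^{2} = 31925 + \frac{2809}{100} = \frac{3195309}{100}$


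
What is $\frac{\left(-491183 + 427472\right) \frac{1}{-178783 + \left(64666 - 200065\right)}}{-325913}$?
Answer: $- \frac{63711}{102395998166} \approx -6.222 \cdot 10^{-7}$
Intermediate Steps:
$\frac{\left(-491183 + 427472\right) \frac{1}{-178783 + \left(64666 - 200065\right)}}{-325913} = - \frac{63711}{-178783 - 135399} \left(- \frac{1}{325913}\right) = - \frac{63711}{-314182} \left(- \frac{1}{325913}\right) = \left(-63711\right) \left(- \frac{1}{314182}\right) \left(- \frac{1}{325913}\right) = \frac{63711}{314182} \left(- \frac{1}{325913}\right) = - \frac{63711}{102395998166}$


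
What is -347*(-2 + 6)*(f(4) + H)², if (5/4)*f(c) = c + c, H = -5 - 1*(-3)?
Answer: -671792/25 ≈ -26872.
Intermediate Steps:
H = -2 (H = -5 + 3 = -2)
f(c) = 8*c/5 (f(c) = 4*(c + c)/5 = 4*(2*c)/5 = 8*c/5)
-347*(-2 + 6)*(f(4) + H)² = -347*(-2 + 6)*((8/5)*4 - 2)² = -1388*(32/5 - 2)² = -1388*(22/5)² = -1388*484/25 = -347*1936/25 = -671792/25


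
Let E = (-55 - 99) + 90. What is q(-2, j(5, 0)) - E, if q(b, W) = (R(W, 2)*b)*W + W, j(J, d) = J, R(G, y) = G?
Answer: 19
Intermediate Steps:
q(b, W) = W + b*W**2 (q(b, W) = (W*b)*W + W = b*W**2 + W = W + b*W**2)
E = -64 (E = -154 + 90 = -64)
q(-2, j(5, 0)) - E = 5*(1 + 5*(-2)) - 1*(-64) = 5*(1 - 10) + 64 = 5*(-9) + 64 = -45 + 64 = 19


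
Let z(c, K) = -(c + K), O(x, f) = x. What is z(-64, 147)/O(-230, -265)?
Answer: 83/230 ≈ 0.36087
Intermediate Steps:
z(c, K) = -K - c (z(c, K) = -(K + c) = -K - c)
z(-64, 147)/O(-230, -265) = (-1*147 - 1*(-64))/(-230) = (-147 + 64)*(-1/230) = -83*(-1/230) = 83/230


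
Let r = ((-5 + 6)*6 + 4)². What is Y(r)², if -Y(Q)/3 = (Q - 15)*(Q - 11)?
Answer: 515063025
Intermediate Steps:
r = 100 (r = (1*6 + 4)² = (6 + 4)² = 10² = 100)
Y(Q) = -3*(-15 + Q)*(-11 + Q) (Y(Q) = -3*(Q - 15)*(Q - 11) = -3*(-15 + Q)*(-11 + Q))
Y(r)² = (-495 - 3*100² + 78*100)² = (-495 - 3*10000 + 7800)² = (-495 - 30000 + 7800)² = (-22695)² = 515063025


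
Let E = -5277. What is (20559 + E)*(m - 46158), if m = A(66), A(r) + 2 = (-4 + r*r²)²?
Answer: 1263081810860928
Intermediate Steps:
A(r) = -2 + (-4 + r³)² (A(r) = -2 + (-4 + r*r²)² = -2 + (-4 + r³)²)
m = 82651650062 (m = -2 + (-4 + 66³)² = -2 + (-4 + 287496)² = -2 + 287492² = -2 + 82651650064 = 82651650062)
(20559 + E)*(m - 46158) = (20559 - 5277)*(82651650062 - 46158) = 15282*82651603904 = 1263081810860928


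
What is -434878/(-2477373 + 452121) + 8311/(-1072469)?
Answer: 224780652205/1086009993594 ≈ 0.20698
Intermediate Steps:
-434878/(-2477373 + 452121) + 8311/(-1072469) = -434878/(-2025252) + 8311*(-1/1072469) = -434878*(-1/2025252) - 8311/1072469 = 217439/1012626 - 8311/1072469 = 224780652205/1086009993594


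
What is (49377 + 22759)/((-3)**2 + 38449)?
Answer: 36068/19229 ≈ 1.8757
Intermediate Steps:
(49377 + 22759)/((-3)**2 + 38449) = 72136/(9 + 38449) = 72136/38458 = 72136*(1/38458) = 36068/19229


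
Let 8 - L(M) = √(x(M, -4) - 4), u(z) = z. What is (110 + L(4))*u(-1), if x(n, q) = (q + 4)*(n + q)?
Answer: -118 + 2*I ≈ -118.0 + 2.0*I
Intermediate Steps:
x(n, q) = (4 + q)*(n + q)
L(M) = 8 - 2*I (L(M) = 8 - √(((-4)² + 4*M + 4*(-4) + M*(-4)) - 4) = 8 - √((16 + 4*M - 16 - 4*M) - 4) = 8 - √(0 - 4) = 8 - √(-4) = 8 - 2*I)
(110 + L(4))*u(-1) = (110 + (8 - 2*I))*(-1) = (118 - 2*I)*(-1) = -118 + 2*I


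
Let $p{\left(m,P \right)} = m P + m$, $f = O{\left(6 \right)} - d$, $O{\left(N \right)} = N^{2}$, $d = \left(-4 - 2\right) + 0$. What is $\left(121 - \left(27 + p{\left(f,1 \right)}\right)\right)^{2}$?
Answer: $100$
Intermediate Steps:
$d = -6$ ($d = -6 + 0 = -6$)
$f = 42$ ($f = 6^{2} - -6 = 36 + 6 = 42$)
$p{\left(m,P \right)} = m + P m$ ($p{\left(m,P \right)} = P m + m = m + P m$)
$\left(121 - \left(27 + p{\left(f,1 \right)}\right)\right)^{2} = \left(121 - \left(27 + 42 \left(1 + 1\right)\right)\right)^{2} = \left(121 - \left(27 + 42 \cdot 2\right)\right)^{2} = \left(121 - 111\right)^{2} = 10^{2} = 100$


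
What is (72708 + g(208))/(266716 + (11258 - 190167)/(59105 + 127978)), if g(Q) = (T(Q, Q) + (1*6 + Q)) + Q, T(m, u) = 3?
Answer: 13681941039/49897850519 ≈ 0.27420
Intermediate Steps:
g(Q) = 9 + 2*Q (g(Q) = (3 + (1*6 + Q)) + Q = (3 + (6 + Q)) + Q = (9 + Q) + Q = 9 + 2*Q)
(72708 + g(208))/(266716 + (11258 - 190167)/(59105 + 127978)) = (72708 + (9 + 2*208))/(266716 + (11258 - 190167)/(59105 + 127978)) = (72708 + (9 + 416))/(266716 - 178909/187083) = (72708 + 425)/(266716 - 178909*1/187083) = 73133/(266716 - 178909/187083) = 73133/(49897850519/187083) = 73133*(187083/49897850519) = 13681941039/49897850519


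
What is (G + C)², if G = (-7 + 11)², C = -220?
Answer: 41616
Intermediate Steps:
G = 16 (G = 4² = 16)
(G + C)² = (16 - 220)² = (-204)² = 41616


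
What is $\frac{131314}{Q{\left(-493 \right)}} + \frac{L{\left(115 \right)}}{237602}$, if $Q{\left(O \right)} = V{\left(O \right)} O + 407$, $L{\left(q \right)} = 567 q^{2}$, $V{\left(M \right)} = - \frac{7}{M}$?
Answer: $\frac{8549974757}{23760200} \approx 359.84$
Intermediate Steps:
$Q{\left(O \right)} = 400$ ($Q{\left(O \right)} = - \frac{7}{O} O + 407 = -7 + 407 = 400$)
$\frac{131314}{Q{\left(-493 \right)}} + \frac{L{\left(115 \right)}}{237602} = \frac{131314}{400} + \frac{567 \cdot 115^{2}}{237602} = 131314 \cdot \frac{1}{400} + 567 \cdot 13225 \cdot \frac{1}{237602} = \frac{65657}{200} + 7498575 \cdot \frac{1}{237602} = \frac{65657}{200} + \frac{7498575}{237602} = \frac{8549974757}{23760200}$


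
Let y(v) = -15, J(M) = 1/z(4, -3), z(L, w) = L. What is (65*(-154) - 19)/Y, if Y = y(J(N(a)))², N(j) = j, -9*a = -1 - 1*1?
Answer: -3343/75 ≈ -44.573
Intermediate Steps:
a = 2/9 (a = -(-1 - 1*1)/9 = -(-1 - 1)/9 = -⅑*(-2) = 2/9 ≈ 0.22222)
J(M) = ¼ (J(M) = 1/4 = ¼)
Y = 225 (Y = (-15)² = 225)
(65*(-154) - 19)/Y = (65*(-154) - 19)/225 = (-10010 - 19)*(1/225) = -10029*1/225 = -3343/75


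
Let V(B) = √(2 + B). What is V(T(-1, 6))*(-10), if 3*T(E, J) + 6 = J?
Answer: -10*√2 ≈ -14.142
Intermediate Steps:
T(E, J) = -2 + J/3
V(T(-1, 6))*(-10) = √(2 + (-2 + (⅓)*6))*(-10) = √(2 + (-2 + 2))*(-10) = √(2 + 0)*(-10) = √2*(-10) = -10*√2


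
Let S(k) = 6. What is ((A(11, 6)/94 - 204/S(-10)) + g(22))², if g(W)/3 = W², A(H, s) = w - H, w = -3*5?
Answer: 4439956689/2209 ≈ 2.0099e+6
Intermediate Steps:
w = -15
A(H, s) = -15 - H
g(W) = 3*W²
((A(11, 6)/94 - 204/S(-10)) + g(22))² = (((-15 - 1*11)/94 - 204/6) + 3*22²)² = (((-15 - 11)*(1/94) - 204*⅙) + 3*484)² = ((-26*1/94 - 34) + 1452)² = ((-13/47 - 34) + 1452)² = (-1611/47 + 1452)² = (66633/47)² = 4439956689/2209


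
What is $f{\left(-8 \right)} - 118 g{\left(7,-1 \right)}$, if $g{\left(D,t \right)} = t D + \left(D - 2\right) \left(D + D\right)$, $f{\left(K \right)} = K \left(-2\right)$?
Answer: $-7418$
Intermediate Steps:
$f{\left(K \right)} = - 2 K$
$g{\left(D,t \right)} = D t + 2 D \left(-2 + D\right)$ ($g{\left(D,t \right)} = D t + \left(-2 + D\right) 2 D = D t + 2 D \left(-2 + D\right)$)
$f{\left(-8 \right)} - 118 g{\left(7,-1 \right)} = \left(-2\right) \left(-8\right) - 118 \cdot 7 \left(-4 - 1 + 2 \cdot 7\right) = 16 - 118 \cdot 7 \left(-4 - 1 + 14\right) = 16 - 118 \cdot 7 \cdot 9 = 16 - 7434 = -7418$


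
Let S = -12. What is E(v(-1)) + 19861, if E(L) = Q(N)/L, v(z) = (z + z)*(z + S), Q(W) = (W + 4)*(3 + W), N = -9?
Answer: 258208/13 ≈ 19862.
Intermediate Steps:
Q(W) = (3 + W)*(4 + W) (Q(W) = (4 + W)*(3 + W) = (3 + W)*(4 + W))
v(z) = 2*z*(-12 + z) (v(z) = (z + z)*(z - 12) = (2*z)*(-12 + z) = 2*z*(-12 + z))
E(L) = 30/L (E(L) = (12 + (-9)² + 7*(-9))/L = (12 + 81 - 63)/L = 30/L)
E(v(-1)) + 19861 = 30/((2*(-1)*(-12 - 1))) + 19861 = 30/((2*(-1)*(-13))) + 19861 = 30/26 + 19861 = 30*(1/26) + 19861 = 15/13 + 19861 = 258208/13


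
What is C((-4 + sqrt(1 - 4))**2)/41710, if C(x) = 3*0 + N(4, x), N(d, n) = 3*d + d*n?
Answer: 32/20855 - 16*I*sqrt(3)/20855 ≈ 0.0015344 - 0.0013288*I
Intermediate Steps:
C(x) = 12 + 4*x (C(x) = 3*0 + 4*(3 + x) = 0 + (12 + 4*x) = 12 + 4*x)
C((-4 + sqrt(1 - 4))**2)/41710 = (12 + 4*(-4 + sqrt(1 - 4))**2)/41710 = (12 + 4*(-4 + sqrt(-3))**2)*(1/41710) = (12 + 4*(-4 + I*sqrt(3))**2)*(1/41710) = 6/20855 + 2*(-4 + I*sqrt(3))**2/20855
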